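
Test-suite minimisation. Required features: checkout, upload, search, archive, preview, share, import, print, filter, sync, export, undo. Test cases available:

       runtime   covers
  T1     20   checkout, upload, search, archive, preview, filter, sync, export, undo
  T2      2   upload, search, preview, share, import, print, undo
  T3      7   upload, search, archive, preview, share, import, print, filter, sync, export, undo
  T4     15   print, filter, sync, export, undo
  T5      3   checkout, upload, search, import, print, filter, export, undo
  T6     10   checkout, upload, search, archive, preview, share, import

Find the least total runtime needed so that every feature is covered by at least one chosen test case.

T3, T5 cover every feature at runtime 7 + 3 = 10.
Any cover uses at least 2 test cases; among all covering selections none totals below 10.

10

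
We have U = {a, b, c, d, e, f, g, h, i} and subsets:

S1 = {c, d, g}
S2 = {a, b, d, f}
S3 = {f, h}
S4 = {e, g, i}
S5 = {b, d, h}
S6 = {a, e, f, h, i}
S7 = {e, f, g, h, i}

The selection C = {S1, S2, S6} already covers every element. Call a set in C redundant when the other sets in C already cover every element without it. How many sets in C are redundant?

Drop S1: c, g uncovered — not redundant.
Drop S2: b uncovered — not redundant.
Drop S6: e, h, i uncovered — not redundant.
None of the sets in C is redundant.

0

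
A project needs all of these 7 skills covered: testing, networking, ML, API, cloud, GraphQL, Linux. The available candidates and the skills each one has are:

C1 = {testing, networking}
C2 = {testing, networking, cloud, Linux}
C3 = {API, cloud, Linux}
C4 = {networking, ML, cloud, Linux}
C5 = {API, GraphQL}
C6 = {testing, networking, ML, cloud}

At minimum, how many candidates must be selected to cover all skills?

3

C1, C4, C5 together cover {testing, networking, ML, API, cloud, GraphQL, Linux} — every skill.
No 2 of the 6 candidates cover everything (all 15 pairs fall short), so 3 is minimum.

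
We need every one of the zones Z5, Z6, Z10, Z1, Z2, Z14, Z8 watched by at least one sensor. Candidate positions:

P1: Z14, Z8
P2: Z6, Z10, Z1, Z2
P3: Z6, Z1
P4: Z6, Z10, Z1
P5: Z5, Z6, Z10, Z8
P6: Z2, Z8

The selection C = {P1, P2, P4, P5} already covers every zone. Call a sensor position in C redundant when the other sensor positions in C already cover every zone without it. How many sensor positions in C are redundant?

1

Drop P1: Z14 uncovered — not redundant.
Drop P2: Z2 uncovered — not redundant.
Drop P4: the rest still cover every zone — redundant.
Drop P5: Z5 uncovered — not redundant.
1 redundant: P4.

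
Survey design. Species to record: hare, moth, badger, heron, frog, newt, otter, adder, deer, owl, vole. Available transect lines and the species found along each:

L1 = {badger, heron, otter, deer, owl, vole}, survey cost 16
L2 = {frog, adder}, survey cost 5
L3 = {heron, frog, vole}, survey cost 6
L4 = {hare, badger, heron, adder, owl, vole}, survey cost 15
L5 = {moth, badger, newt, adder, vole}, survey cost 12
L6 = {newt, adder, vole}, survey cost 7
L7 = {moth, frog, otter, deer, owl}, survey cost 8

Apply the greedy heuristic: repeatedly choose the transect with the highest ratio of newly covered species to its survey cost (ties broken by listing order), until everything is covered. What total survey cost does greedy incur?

30

Pick 1: L7 adds 5 new (moth, frog, otter, deer, owl) at survey cost 8 (ratio 5/8).
Pick 2: L6 adds 3 new (newt, adder, vole) at survey cost 7 (ratio 3/7).
Pick 3: L4 adds 3 new (hare, badger, heron) at survey cost 15 (ratio 3/15).
Greedy total survey cost: 8 + 7 + 15 = 30.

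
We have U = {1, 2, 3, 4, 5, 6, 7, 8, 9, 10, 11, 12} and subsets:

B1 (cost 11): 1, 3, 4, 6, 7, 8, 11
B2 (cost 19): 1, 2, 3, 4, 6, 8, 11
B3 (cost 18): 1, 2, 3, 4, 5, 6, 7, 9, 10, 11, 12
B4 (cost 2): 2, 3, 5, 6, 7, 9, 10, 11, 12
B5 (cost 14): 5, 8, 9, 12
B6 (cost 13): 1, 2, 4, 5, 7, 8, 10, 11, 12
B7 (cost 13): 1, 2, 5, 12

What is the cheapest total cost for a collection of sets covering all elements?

B1, B4 cover every element at cost 11 + 2 = 13.
Any cover uses at least 2 sets; among all covering selections none totals below 13.

13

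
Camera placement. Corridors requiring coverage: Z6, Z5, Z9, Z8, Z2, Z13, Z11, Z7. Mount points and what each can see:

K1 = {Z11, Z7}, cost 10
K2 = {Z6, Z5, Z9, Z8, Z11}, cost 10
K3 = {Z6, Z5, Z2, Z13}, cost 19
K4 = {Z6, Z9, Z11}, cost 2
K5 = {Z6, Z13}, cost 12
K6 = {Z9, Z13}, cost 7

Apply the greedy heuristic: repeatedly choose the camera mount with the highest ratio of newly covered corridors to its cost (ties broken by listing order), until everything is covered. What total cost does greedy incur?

Pick 1: K4 adds 3 new (Z6, Z9, Z11) at cost 2 (ratio 3/2).
Pick 2: K2 adds 2 new (Z5, Z8) at cost 10 (ratio 2/10).
Pick 3: K6 adds 1 new (Z13) at cost 7 (ratio 1/7).
Pick 4: K1 adds 1 new (Z7) at cost 10 (ratio 1/10).
Pick 5: K3 adds 1 new (Z2) at cost 19 (ratio 1/19).
Greedy total cost: 2 + 10 + 7 + 10 + 19 = 48. (The true optimum is 39, so greedy overshoots here.)

48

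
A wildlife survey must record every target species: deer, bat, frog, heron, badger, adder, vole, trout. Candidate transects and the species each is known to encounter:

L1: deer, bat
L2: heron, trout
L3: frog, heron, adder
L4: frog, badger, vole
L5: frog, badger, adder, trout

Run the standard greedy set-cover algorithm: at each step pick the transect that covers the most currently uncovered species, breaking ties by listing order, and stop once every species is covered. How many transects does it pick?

4

Pick 1: L5 covers 4 new species (frog, badger, adder, trout).
Pick 2: L1 covers 2 new species (deer, bat).
Pick 3: L2 covers 1 new species (heron).
Pick 4: L4 covers 1 new species (vole).
Greedy uses 4 transects.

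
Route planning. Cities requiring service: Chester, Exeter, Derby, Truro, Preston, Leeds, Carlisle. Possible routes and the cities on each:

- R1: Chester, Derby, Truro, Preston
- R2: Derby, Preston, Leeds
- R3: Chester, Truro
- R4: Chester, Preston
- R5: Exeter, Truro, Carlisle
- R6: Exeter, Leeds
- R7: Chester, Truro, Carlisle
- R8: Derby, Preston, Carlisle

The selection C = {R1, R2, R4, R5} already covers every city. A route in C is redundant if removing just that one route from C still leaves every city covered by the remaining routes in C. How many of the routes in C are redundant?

2

Drop R1: the rest still cover every city — redundant.
Drop R2: Leeds uncovered — not redundant.
Drop R4: the rest still cover every city — redundant.
Drop R5: Exeter, Carlisle uncovered — not redundant.
2 redundant: R1, R4.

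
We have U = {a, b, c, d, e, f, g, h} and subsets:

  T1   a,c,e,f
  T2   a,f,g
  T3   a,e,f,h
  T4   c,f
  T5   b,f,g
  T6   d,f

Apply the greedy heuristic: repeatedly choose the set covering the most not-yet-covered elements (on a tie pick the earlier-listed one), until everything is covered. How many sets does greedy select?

Pick 1: T1 covers 4 new elements (a, c, e, f).
Pick 2: T5 covers 2 new elements (b, g).
Pick 3: T3 covers 1 new elements (h).
Pick 4: T6 covers 1 new elements (d).
Greedy uses 4 sets.

4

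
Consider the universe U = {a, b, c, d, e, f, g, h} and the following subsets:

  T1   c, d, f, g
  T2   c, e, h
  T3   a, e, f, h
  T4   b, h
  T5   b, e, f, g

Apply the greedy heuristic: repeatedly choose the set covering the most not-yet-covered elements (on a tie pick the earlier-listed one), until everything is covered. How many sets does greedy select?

Pick 1: T1 covers 4 new elements (c, d, f, g).
Pick 2: T3 covers 3 new elements (a, e, h).
Pick 3: T4 covers 1 new elements (b).
Greedy uses 3 sets.

3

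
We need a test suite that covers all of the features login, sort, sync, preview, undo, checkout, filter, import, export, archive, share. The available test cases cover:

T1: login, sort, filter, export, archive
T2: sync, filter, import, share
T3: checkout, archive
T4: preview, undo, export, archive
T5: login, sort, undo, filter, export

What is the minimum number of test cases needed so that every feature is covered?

T1, T2, T3, T4 together cover {login, sort, sync, preview, undo, checkout, filter, import, export, archive, share} — every feature.
No 3 of the 5 test cases cover everything (all 10 triples fall short), so 4 is minimum.

4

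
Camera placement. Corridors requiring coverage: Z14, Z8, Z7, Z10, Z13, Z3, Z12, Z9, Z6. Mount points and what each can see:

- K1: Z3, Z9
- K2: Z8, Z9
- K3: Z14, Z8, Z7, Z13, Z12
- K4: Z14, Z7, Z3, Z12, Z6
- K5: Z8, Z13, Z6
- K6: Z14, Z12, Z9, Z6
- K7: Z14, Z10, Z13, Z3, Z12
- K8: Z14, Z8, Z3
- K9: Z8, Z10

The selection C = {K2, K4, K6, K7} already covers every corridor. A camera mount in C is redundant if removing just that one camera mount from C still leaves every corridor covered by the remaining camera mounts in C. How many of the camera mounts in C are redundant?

Drop K2: Z8 uncovered — not redundant.
Drop K4: Z7 uncovered — not redundant.
Drop K6: the rest still cover every corridor — redundant.
Drop K7: Z10, Z13 uncovered — not redundant.
1 redundant: K6.

1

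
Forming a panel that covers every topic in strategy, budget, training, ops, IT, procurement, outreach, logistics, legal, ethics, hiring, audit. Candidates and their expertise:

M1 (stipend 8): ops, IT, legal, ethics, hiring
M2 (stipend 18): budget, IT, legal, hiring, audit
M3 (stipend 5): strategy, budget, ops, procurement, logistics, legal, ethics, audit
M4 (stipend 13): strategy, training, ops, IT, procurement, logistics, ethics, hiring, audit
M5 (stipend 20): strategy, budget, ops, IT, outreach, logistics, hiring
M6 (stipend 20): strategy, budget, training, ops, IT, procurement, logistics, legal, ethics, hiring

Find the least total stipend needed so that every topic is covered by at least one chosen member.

38

M3, M4, M5 cover every topic at stipend 5 + 13 + 20 = 38.
Any cover uses at least 3 members; among all covering selections none totals below 38.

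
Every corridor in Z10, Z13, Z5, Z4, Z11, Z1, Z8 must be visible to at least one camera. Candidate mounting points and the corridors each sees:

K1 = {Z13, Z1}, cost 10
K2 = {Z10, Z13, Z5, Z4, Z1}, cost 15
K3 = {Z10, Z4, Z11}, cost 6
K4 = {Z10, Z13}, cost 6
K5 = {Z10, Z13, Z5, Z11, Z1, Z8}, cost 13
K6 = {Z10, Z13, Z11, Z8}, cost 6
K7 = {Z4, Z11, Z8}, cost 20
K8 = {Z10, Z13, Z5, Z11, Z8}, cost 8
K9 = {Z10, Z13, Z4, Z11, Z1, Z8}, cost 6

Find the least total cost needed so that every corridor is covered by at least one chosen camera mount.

14

K8, K9 cover every corridor at cost 8 + 6 = 14.
Any cover uses at least 2 camera mounts; among all covering selections none totals below 14.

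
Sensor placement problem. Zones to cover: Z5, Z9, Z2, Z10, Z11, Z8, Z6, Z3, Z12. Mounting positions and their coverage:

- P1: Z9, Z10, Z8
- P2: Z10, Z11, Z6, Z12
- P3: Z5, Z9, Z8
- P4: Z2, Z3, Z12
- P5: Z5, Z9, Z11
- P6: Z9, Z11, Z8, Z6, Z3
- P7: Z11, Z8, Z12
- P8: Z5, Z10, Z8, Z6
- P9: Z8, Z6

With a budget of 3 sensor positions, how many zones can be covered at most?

Choosing P2, P3, P4 covers {Z5, Z9, Z2, Z10, Z11, Z8, Z6, Z3, Z12} — 9 zones.
That is all 9 zones.

9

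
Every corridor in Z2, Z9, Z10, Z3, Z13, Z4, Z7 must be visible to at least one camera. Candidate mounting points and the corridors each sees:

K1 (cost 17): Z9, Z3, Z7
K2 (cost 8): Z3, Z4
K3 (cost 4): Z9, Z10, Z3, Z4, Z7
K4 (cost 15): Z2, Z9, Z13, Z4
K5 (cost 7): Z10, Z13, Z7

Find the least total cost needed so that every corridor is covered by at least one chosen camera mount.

K3, K4 cover every corridor at cost 4 + 15 = 19.
Any cover uses at least 2 camera mounts; among all covering selections none totals below 19.
Greedy by coverage-per-cost would pick K3, K5, K4 for 26 — worse than the optimum 19.

19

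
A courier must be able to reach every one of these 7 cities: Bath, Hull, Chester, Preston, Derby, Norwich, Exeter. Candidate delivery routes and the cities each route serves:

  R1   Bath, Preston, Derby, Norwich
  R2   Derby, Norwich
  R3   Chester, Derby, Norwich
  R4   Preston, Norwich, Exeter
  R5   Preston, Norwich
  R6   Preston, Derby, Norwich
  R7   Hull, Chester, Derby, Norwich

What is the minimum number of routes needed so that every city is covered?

3

R1, R4, R7 together cover {Bath, Hull, Chester, Preston, Derby, Norwich, Exeter} — every city.
No 2 of the 7 routes cover everything (all 21 pairs fall short), so 3 is minimum.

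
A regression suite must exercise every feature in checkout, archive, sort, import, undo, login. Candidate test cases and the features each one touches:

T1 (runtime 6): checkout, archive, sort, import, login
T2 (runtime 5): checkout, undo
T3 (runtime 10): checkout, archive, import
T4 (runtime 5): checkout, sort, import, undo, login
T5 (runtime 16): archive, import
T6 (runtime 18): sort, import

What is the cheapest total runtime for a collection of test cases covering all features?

T1, T2 cover every feature at runtime 6 + 5 = 11.
Any cover uses at least 2 test cases; among all covering selections none totals below 11.

11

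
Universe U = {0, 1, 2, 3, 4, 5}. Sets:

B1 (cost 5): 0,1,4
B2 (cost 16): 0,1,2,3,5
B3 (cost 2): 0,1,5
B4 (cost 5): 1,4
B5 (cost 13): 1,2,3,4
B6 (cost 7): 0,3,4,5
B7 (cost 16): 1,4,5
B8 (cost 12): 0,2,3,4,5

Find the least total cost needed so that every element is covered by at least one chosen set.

B3, B8 cover every element at cost 2 + 12 = 14.
Any cover uses at least 2 sets; among all covering selections none totals below 14.
Greedy by coverage-per-cost would pick B3, B6, B8 for 21 — worse than the optimum 14.

14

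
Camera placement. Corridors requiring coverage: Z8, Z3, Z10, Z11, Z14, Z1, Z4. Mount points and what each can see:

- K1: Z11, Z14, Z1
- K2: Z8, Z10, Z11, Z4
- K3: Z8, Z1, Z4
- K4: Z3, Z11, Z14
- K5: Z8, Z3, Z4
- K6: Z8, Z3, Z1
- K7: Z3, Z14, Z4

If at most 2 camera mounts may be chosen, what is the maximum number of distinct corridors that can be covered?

6

Choosing K1, K2 covers {Z8, Z10, Z11, Z14, Z1, Z4} — 6 corridors.
No choice of 2 camera mounts does better; here Z3 is left uncovered.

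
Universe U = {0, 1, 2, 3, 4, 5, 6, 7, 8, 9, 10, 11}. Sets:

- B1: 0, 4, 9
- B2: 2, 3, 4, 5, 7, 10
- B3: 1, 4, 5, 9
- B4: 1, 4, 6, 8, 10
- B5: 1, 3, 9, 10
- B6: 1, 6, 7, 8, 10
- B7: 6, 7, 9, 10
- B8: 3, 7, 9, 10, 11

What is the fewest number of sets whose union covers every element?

B1, B2, B4, B8 together cover {0, 1, 2, 3, 4, 5, 6, 7, 8, 9, 10, 11} — every element.
No 3 of the 8 sets cover everything (all 56 triples fall short), so 4 is minimum.

4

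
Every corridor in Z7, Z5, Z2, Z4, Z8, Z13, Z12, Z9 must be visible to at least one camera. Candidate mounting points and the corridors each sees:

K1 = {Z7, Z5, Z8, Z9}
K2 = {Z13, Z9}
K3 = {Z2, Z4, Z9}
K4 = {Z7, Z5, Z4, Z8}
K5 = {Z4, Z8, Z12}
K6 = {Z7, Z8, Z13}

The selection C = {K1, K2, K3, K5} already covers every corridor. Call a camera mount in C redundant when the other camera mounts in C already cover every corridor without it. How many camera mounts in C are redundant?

0

Drop K1: Z7, Z5 uncovered — not redundant.
Drop K2: Z13 uncovered — not redundant.
Drop K3: Z2 uncovered — not redundant.
Drop K5: Z12 uncovered — not redundant.
None of the camera mounts in C is redundant.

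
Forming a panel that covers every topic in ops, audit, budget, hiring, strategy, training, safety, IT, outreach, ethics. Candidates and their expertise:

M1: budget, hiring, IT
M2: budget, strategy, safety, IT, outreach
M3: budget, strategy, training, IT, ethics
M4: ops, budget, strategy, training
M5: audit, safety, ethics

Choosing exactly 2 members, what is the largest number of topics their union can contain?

Choosing M2, M3 covers {budget, strategy, training, safety, IT, outreach, ethics} — 7 topics.
No choice of 2 members does better; here ops, audit, hiring are left uncovered.

7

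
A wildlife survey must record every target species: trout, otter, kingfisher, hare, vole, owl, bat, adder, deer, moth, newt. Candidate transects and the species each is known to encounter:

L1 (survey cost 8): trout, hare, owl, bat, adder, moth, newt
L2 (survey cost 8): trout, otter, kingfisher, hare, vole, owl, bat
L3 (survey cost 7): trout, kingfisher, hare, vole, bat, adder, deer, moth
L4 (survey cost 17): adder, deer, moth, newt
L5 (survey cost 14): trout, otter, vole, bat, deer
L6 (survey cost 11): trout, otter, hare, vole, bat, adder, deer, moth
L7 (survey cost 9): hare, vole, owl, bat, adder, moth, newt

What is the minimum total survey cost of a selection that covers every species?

L1, L2, L3 cover every species at survey cost 8 + 8 + 7 = 23.
Any cover uses at least 2 transects; among all covering selections none totals below 23.

23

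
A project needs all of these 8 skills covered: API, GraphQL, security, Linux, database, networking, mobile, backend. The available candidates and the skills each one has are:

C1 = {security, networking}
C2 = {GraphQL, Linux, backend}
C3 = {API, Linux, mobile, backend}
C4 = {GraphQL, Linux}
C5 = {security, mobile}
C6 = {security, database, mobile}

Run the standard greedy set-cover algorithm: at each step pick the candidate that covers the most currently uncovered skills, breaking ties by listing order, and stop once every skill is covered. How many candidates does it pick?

4

Pick 1: C3 covers 4 new skills (API, Linux, mobile, backend).
Pick 2: C1 covers 2 new skills (security, networking).
Pick 3: C2 covers 1 new skills (GraphQL).
Pick 4: C6 covers 1 new skills (database).
Greedy uses 4 candidates.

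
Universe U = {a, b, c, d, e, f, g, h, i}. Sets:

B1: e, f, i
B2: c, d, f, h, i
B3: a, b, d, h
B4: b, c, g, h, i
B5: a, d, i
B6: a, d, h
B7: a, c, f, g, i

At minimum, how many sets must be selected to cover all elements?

3

B1, B3, B4 together cover {a, b, c, d, e, f, g, h, i} — every element.
No 2 of the 7 sets cover everything (all 21 pairs fall short), so 3 is minimum.
Greedy (largest uncovered first) would take B2, B3, B1, B4 — 4 sets — but 3 suffice.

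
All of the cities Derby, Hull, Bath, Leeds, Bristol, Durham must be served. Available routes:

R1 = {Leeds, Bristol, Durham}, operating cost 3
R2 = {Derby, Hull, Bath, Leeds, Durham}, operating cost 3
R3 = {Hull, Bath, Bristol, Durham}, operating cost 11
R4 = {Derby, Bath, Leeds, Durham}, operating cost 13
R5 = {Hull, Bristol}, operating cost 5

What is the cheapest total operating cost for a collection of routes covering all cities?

6

R1, R2 cover every city at operating cost 3 + 3 = 6.
Any cover uses at least 2 routes; among all covering selections none totals below 6.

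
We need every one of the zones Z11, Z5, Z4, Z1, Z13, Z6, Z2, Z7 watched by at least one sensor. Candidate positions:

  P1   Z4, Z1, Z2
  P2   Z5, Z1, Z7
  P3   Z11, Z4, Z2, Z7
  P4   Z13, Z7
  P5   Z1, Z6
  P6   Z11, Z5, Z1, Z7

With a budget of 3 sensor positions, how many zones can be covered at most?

7

Choosing P1, P4, P6 covers {Z11, Z5, Z4, Z1, Z13, Z2, Z7} — 7 zones.
No choice of 3 sensor positions does better; here Z6 is left uncovered.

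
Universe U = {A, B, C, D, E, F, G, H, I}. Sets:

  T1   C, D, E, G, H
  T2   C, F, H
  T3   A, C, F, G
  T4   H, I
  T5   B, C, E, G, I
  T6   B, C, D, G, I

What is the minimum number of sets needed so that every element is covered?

T1, T3, T5 together cover {A, B, C, D, E, F, G, H, I} — every element.
No 2 of the 6 sets cover everything (all 15 pairs fall short), so 3 is minimum.

3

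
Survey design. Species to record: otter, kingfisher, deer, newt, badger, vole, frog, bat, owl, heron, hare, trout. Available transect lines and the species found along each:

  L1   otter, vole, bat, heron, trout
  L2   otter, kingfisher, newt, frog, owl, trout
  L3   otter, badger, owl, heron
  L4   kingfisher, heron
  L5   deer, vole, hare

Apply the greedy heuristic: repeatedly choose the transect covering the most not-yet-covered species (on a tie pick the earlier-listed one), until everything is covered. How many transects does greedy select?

Pick 1: L2 covers 6 new species (otter, kingfisher, newt, frog, owl, trout).
Pick 2: L1 covers 3 new species (vole, bat, heron).
Pick 3: L5 covers 2 new species (deer, hare).
Pick 4: L3 covers 1 new species (badger).
Greedy uses 4 transects.

4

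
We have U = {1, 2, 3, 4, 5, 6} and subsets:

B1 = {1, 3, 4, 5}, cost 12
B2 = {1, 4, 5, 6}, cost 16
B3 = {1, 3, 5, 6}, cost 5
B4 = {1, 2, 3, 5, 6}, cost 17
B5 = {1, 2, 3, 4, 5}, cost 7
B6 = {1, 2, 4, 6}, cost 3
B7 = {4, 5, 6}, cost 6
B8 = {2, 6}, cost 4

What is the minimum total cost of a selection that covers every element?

8

B3, B6 cover every element at cost 5 + 3 = 8.
Any cover uses at least 2 sets; among all covering selections none totals below 8.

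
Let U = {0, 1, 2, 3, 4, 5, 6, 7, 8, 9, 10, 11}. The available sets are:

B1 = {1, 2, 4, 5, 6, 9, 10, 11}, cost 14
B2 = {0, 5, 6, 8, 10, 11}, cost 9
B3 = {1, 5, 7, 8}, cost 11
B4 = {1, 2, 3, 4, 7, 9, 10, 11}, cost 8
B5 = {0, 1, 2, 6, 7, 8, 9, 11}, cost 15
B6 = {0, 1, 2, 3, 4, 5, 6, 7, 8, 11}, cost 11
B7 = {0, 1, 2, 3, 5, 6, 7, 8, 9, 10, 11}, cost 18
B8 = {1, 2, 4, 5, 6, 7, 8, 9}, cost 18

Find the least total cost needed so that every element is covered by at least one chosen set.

B2, B4 cover every element at cost 9 + 8 = 17.
Any cover uses at least 2 sets; among all covering selections none totals below 17.

17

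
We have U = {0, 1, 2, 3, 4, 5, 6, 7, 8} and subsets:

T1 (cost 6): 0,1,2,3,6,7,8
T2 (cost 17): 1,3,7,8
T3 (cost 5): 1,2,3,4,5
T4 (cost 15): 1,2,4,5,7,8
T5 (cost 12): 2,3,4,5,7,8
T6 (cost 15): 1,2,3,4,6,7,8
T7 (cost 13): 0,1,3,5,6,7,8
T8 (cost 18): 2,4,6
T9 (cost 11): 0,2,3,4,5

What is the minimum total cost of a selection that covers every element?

11

T1, T3 cover every element at cost 6 + 5 = 11.
Any cover uses at least 2 sets; among all covering selections none totals below 11.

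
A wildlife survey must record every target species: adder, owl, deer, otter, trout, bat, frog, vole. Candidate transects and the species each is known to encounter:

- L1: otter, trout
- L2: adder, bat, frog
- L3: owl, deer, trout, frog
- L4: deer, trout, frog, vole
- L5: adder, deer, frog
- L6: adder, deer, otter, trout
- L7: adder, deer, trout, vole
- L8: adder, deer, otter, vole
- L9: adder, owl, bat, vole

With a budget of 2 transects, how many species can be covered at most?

Choosing L3, L8 covers {adder, owl, deer, otter, trout, frog, vole} — 7 species.
No choice of 2 transects does better; here bat is left uncovered.

7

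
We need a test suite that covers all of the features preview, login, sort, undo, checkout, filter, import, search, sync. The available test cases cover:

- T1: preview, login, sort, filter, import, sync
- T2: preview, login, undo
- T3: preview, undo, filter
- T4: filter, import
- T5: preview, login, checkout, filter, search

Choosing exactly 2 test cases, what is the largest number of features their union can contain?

8

Choosing T1, T5 covers {preview, login, sort, checkout, filter, import, search, sync} — 8 features.
No choice of 2 test cases does better; here undo is left uncovered.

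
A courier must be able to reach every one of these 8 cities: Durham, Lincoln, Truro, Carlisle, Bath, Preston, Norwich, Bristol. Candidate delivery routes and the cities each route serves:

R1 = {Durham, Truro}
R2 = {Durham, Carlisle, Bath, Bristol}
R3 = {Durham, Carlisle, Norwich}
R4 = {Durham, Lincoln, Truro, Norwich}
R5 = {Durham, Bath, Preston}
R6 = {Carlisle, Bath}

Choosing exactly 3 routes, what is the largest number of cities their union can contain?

Choosing R2, R4, R5 covers {Durham, Lincoln, Truro, Carlisle, Bath, Preston, Norwich, Bristol} — 8 cities.
That is all 8 cities.

8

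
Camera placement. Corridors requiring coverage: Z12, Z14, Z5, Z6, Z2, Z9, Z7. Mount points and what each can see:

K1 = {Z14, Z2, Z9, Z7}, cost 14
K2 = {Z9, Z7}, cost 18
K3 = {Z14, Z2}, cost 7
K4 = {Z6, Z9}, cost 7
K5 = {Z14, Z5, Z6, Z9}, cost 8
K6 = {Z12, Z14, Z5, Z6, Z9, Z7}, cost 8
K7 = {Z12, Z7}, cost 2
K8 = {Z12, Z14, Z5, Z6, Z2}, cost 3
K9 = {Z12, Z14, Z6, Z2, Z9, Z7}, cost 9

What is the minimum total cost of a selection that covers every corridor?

11

K6, K8 cover every corridor at cost 8 + 3 = 11.
Any cover uses at least 2 camera mounts; among all covering selections none totals below 11.
Greedy by coverage-per-cost would pick K8, K7, K4 for 12 — worse than the optimum 11.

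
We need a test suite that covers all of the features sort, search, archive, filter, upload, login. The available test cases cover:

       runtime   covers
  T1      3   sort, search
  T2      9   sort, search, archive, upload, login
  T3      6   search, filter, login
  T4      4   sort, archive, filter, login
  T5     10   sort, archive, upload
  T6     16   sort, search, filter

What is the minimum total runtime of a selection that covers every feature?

13

T2, T4 cover every feature at runtime 9 + 4 = 13.
Any cover uses at least 2 test cases; among all covering selections none totals below 13.
Greedy by coverage-per-runtime would pick T4, T1, T2 for 16 — worse than the optimum 13.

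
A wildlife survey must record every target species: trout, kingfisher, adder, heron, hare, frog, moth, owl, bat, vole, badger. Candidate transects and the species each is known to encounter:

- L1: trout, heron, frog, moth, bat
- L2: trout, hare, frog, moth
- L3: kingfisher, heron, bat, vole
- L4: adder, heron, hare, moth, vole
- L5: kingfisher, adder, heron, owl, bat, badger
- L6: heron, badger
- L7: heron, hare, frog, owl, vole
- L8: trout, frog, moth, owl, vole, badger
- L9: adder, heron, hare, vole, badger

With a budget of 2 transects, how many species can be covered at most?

Choosing L2, L5 covers {trout, kingfisher, adder, heron, hare, frog, moth, owl, bat, badger} — 10 species.
No choice of 2 transects does better; here vole is left uncovered.

10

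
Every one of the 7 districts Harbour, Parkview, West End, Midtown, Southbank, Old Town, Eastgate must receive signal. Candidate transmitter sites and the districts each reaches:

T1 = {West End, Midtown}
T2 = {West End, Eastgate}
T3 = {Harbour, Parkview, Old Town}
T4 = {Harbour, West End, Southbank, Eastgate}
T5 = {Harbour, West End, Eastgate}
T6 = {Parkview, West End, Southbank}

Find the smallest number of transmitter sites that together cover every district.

3

T1, T3, T4 together cover {Harbour, Parkview, West End, Midtown, Southbank, Old Town, Eastgate} — every district.
No 2 of the 6 transmitter sites cover everything (all 15 pairs fall short), so 3 is minimum.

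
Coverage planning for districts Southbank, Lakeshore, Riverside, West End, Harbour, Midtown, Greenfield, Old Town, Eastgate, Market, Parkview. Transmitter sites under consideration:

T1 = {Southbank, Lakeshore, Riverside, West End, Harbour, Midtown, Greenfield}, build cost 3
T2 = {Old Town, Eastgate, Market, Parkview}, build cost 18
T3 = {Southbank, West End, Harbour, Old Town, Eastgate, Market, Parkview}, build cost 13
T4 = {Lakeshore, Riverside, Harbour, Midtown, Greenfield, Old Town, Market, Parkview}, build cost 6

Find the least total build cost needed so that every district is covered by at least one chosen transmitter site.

16

T1, T3 cover every district at build cost 3 + 13 = 16.
Any cover uses at least 2 transmitter sites; among all covering selections none totals below 16.
Greedy by coverage-per-build cost would pick T1, T4, T3 for 22 — worse than the optimum 16.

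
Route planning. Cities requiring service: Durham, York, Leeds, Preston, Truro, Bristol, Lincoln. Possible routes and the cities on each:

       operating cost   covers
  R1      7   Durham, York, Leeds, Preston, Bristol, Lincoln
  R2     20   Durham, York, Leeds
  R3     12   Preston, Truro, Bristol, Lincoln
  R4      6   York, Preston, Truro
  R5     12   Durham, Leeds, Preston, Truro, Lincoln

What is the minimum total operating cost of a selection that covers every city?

R1, R4 cover every city at operating cost 7 + 6 = 13.
Any cover uses at least 2 routes; among all covering selections none totals below 13.

13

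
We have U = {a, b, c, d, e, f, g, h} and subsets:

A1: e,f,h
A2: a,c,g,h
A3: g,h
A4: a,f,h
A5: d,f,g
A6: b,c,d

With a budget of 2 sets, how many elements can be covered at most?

6

Choosing A1, A2 covers {a, c, e, f, g, h} — 6 elements.
No choice of 2 sets does better; here b, d are left uncovered.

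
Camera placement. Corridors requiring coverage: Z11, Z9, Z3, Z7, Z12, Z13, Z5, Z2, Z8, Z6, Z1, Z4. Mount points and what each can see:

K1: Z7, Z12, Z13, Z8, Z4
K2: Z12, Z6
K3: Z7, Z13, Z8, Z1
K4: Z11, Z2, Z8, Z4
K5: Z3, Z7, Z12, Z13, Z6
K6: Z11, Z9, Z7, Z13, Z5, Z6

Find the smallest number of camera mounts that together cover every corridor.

4

K3, K4, K5, K6 together cover {Z11, Z9, Z3, Z7, Z12, Z13, Z5, Z2, Z8, Z6, Z1, Z4} — every corridor.
No 3 of the 6 camera mounts cover everything (all 20 triples fall short), so 4 is minimum.
Greedy (largest uncovered first) would take K6, K1, K3, K4, K5 — 5 camera mounts — but 4 suffice.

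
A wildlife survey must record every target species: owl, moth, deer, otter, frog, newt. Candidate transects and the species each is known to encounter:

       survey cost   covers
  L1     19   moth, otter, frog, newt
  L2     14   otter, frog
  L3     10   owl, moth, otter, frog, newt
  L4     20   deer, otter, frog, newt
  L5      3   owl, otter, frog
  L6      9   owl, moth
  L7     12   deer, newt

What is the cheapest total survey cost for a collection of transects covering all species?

L3, L7 cover every species at survey cost 10 + 12 = 22.
Any cover uses at least 2 transects; among all covering selections none totals below 22.

22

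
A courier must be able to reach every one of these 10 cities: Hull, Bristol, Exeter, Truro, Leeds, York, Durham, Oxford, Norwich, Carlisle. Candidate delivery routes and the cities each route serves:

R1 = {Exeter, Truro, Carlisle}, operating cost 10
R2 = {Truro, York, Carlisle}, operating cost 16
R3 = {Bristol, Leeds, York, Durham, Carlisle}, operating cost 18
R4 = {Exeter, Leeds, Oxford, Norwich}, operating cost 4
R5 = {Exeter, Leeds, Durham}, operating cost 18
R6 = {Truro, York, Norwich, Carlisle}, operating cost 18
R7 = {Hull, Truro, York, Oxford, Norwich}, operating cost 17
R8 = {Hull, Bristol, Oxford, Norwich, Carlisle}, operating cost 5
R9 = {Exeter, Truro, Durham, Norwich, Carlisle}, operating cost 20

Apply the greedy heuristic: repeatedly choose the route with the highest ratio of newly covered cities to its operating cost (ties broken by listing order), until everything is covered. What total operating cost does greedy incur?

Pick 1: R4 adds 4 new (Exeter, Leeds, Oxford, Norwich) at operating cost 4 (ratio 4/4).
Pick 2: R8 adds 3 new (Hull, Bristol, Carlisle) at operating cost 5 (ratio 3/5).
Pick 3: R2 adds 2 new (Truro, York) at operating cost 16 (ratio 2/16).
Pick 4: R3 adds 1 new (Durham) at operating cost 18 (ratio 1/18).
Greedy total operating cost: 4 + 5 + 16 + 18 = 43. (The true optimum is 33, so greedy overshoots here.)

43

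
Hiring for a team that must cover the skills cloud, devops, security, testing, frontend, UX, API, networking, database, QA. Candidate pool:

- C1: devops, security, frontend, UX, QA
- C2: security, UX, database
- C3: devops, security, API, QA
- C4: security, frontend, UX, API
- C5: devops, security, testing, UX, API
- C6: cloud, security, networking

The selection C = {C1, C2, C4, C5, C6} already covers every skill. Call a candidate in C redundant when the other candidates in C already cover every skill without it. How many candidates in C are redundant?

Drop C1: QA uncovered — not redundant.
Drop C2: database uncovered — not redundant.
Drop C4: the rest still cover every skill — redundant.
Drop C5: testing uncovered — not redundant.
Drop C6: cloud, networking uncovered — not redundant.
1 redundant: C4.

1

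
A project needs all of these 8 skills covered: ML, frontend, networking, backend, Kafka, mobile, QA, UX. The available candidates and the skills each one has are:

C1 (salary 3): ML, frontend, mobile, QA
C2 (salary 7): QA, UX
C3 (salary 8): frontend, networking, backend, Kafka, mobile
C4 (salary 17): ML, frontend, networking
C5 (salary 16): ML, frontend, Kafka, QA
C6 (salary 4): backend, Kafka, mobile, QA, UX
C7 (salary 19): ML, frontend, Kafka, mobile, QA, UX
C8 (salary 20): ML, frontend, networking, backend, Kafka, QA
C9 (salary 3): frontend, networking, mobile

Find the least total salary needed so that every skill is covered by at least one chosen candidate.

10

C1, C6, C9 cover every skill at salary 3 + 4 + 3 = 10.
Any cover uses at least 2 candidates; among all covering selections none totals below 10.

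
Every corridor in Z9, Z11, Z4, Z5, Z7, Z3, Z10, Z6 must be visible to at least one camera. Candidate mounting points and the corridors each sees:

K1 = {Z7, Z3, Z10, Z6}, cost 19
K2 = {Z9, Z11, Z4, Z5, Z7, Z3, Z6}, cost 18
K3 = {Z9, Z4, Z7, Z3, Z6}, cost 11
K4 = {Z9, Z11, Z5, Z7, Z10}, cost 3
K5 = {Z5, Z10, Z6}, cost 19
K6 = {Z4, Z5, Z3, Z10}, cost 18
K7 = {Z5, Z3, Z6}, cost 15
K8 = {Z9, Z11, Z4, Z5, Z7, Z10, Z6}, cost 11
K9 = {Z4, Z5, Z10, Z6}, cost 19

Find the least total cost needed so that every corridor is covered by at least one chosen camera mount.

14

K3, K4 cover every corridor at cost 11 + 3 = 14.
Any cover uses at least 2 camera mounts; among all covering selections none totals below 14.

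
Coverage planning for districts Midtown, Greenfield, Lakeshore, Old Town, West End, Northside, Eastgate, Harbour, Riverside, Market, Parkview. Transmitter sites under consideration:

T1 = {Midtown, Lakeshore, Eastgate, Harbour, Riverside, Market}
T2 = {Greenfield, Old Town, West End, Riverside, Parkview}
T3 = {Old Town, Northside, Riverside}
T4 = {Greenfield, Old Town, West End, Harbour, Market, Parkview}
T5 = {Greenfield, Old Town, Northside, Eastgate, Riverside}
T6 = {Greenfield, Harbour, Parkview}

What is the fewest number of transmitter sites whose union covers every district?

3

T1, T2, T3 together cover {Midtown, Greenfield, Lakeshore, Old Town, West End, Northside, Eastgate, Harbour, Riverside, Market, Parkview} — every district.
No 2 of the 6 transmitter sites cover everything (all 15 pairs fall short), so 3 is minimum.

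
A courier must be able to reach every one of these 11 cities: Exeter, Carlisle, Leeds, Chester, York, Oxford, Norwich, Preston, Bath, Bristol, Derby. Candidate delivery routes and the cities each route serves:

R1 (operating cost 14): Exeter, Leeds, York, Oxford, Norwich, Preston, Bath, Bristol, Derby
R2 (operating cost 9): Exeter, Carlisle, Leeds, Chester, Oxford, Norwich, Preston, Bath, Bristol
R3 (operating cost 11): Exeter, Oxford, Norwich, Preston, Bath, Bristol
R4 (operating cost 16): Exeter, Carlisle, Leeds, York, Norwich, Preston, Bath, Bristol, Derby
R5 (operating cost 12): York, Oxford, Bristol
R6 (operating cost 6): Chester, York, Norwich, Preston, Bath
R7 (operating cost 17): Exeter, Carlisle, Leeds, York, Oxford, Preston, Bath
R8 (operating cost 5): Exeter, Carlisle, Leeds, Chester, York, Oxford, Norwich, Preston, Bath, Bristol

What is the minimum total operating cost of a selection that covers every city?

19

R1, R8 cover every city at operating cost 14 + 5 = 19.
Any cover uses at least 2 routes; among all covering selections none totals below 19.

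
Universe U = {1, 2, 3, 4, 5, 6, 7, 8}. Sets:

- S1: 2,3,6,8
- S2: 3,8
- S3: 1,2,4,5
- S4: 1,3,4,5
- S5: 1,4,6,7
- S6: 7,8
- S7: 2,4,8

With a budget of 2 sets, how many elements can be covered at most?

7

Choosing S1, S3 covers {1, 2, 3, 4, 5, 6, 8} — 7 elements.
No choice of 2 sets does better; here 7 is left uncovered.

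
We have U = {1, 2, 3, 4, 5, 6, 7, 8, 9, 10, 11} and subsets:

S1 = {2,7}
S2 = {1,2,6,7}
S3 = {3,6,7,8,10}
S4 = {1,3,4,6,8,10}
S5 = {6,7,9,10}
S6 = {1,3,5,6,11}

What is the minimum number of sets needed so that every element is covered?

4

S1, S4, S5, S6 together cover {1, 2, 3, 4, 5, 6, 7, 8, 9, 10, 11} — every element.
No 3 of the 6 sets cover everything (all 20 triples fall short), so 4 is minimum.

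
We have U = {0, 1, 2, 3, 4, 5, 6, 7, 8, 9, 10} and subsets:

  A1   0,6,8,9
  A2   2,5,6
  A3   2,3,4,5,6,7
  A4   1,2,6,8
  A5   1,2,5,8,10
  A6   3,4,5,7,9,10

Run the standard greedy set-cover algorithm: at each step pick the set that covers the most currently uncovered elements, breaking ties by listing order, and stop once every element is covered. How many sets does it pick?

3

Pick 1: A3 covers 6 new elements (2, 3, 4, 5, 6, 7).
Pick 2: A1 covers 3 new elements (0, 8, 9).
Pick 3: A5 covers 2 new elements (1, 10).
Greedy uses 3 sets.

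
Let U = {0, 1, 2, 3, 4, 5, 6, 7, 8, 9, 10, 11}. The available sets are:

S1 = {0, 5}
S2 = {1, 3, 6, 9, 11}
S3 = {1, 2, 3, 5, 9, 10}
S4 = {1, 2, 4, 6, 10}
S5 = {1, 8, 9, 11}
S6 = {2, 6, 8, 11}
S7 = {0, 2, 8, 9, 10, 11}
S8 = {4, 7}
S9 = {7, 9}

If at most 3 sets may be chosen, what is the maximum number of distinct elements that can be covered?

Choosing S2, S7, S8 covers {0, 1, 2, 3, 4, 6, 7, 8, 9, 10, 11} — 11 elements.
No choice of 3 sets does better; here 5 is left uncovered.

11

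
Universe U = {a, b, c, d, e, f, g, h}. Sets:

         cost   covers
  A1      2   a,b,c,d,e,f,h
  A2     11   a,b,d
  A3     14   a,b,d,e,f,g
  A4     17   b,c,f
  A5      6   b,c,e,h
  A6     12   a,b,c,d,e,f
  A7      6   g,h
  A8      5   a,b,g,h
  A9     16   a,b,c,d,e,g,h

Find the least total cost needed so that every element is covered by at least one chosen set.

7

A1, A8 cover every element at cost 2 + 5 = 7.
Any cover uses at least 2 sets; among all covering selections none totals below 7.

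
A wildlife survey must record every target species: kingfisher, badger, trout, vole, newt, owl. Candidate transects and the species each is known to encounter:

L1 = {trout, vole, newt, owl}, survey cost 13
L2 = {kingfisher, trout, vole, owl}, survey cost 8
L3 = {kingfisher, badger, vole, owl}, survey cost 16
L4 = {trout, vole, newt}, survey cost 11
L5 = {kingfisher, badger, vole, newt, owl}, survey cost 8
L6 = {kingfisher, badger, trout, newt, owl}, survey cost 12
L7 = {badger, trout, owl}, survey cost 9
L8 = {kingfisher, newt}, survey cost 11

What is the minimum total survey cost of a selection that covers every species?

L2, L5 cover every species at survey cost 8 + 8 = 16.
Any cover uses at least 2 transects; among all covering selections none totals below 16.

16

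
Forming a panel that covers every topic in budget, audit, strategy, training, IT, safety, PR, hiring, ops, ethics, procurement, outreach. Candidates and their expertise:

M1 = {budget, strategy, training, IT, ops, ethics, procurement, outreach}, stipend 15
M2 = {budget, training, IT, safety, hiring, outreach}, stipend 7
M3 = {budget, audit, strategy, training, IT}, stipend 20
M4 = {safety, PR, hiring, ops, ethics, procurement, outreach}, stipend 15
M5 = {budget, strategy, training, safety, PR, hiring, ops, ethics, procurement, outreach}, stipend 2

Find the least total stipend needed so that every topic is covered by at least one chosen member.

M3, M5 cover every topic at stipend 20 + 2 = 22.
Any cover uses at least 2 members; among all covering selections none totals below 22.
Greedy by coverage-per-stipend would pick M5, M2, M3 for 29 — worse than the optimum 22.

22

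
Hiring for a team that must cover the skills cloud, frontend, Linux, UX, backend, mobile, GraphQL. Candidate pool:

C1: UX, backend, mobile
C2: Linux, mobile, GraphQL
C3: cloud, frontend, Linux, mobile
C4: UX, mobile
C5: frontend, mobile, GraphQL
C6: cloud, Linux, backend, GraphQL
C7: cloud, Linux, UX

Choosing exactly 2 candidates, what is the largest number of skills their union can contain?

Choosing C1, C3 covers {cloud, frontend, Linux, UX, backend, mobile} — 6 skills.
No choice of 2 candidates does better; here GraphQL is left uncovered.

6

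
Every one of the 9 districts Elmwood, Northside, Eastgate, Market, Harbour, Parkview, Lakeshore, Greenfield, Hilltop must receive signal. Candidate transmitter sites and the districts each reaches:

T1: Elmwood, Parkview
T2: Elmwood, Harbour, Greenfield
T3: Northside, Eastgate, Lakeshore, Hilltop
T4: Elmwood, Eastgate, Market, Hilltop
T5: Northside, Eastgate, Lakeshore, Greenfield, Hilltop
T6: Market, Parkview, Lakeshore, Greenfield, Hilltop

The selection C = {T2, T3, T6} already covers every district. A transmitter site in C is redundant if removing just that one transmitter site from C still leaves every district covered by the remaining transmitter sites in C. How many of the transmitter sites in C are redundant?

Drop T2: Elmwood, Harbour uncovered — not redundant.
Drop T3: Northside, Eastgate uncovered — not redundant.
Drop T6: Market, Parkview uncovered — not redundant.
None of the transmitter sites in C is redundant.

0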